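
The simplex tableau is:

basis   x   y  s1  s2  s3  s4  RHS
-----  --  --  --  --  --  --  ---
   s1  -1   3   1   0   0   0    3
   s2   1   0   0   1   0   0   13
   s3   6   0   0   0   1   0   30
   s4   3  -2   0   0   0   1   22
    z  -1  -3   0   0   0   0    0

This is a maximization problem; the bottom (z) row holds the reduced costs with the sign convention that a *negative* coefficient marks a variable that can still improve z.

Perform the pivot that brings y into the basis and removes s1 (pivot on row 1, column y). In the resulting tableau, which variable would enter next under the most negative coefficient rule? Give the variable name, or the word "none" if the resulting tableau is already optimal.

x

Pivot element 3. New z-row = old z-row − (-3)·(row 1/3).
Updated z-row coefficients: x: -2, y: 0, s1: 1, s2: 0, s3: 0, s4: 0.
The most negative is -2 in column x, so x would enter next.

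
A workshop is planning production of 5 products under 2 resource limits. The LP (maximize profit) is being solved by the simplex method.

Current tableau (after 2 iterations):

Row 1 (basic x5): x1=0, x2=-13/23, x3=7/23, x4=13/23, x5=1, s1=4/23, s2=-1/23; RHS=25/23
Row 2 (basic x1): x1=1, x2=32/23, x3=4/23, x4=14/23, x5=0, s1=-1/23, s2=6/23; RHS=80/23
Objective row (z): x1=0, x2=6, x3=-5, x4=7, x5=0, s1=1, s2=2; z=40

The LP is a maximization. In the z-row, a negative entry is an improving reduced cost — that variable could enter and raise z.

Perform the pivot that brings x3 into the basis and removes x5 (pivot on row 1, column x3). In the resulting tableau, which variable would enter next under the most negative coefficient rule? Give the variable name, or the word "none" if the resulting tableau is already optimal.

Pivot element 7/23. New z-row = old z-row − (-5)·(row 1/(7/23)).
Updated z-row coefficients: x1: 0, x2: -23/7, x3: 0, x4: 114/7, x5: 115/7, s1: 27/7, s2: 9/7.
The most negative is -23/7 in column x2, so x2 would enter next.

x2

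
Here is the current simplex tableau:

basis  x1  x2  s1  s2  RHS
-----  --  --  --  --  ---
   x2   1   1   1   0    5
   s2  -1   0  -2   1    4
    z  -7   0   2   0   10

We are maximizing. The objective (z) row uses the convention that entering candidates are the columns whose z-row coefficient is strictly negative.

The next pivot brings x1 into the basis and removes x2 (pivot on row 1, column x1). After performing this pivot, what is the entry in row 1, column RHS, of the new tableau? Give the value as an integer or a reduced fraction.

Pivot element is row 1, column x1: 1.
Normalize row 1: new (row 1, RHS) = 5/1 = 5.
Row 1 is the pivot row, so the entry is 5.

5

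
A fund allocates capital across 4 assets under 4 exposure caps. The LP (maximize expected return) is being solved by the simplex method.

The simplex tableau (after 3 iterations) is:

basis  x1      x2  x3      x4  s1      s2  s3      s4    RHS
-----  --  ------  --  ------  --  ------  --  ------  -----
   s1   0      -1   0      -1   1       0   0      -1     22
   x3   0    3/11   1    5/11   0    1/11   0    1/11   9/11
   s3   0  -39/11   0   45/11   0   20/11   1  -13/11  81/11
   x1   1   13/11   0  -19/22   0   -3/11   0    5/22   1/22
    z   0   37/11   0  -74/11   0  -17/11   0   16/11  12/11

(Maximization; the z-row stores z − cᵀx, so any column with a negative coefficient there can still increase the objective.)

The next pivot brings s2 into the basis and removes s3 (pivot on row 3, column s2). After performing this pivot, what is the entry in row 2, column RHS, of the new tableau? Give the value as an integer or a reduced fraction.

Pivot element is row 3, column s2: 20/11.
Normalize row 3: new (row 3, RHS) = (81/11)/(20/11) = 81/20.
row 2 ← row 2 − (1/11)·(new row 3): 9/11 − (1/11)·(81/20) = 9/20.

9/20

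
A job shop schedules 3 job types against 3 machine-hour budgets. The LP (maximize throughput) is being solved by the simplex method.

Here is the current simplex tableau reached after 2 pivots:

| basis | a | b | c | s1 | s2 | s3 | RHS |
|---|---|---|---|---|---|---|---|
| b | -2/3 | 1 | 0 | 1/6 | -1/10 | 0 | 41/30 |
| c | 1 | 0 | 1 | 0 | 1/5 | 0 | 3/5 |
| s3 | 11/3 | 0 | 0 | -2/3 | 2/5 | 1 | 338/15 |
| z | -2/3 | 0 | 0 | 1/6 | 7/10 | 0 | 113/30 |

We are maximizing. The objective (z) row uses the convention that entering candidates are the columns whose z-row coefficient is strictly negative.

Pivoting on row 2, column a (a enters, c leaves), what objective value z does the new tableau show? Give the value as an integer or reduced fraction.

25/6

Minimum ratio for a: (3/5)/1 = 3/5.
z changes by −(z-row coeff of a)·ratio = −(-2/3)·(3/5) = 2/5.
New z = 113/30 + (2/5) = 25/6.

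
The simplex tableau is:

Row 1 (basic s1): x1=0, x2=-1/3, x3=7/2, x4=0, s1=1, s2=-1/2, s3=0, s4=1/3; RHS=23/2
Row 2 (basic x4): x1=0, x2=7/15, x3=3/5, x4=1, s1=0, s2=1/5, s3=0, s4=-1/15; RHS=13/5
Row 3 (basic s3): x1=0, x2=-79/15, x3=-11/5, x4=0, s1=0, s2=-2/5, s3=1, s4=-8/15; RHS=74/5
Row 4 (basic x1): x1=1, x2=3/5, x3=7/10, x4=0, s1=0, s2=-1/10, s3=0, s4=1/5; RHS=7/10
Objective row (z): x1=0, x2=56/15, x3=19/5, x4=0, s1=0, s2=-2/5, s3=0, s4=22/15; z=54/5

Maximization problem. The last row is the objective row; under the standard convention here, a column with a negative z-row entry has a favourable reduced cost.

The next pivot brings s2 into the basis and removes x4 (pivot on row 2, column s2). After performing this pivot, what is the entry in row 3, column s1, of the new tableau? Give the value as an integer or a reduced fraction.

Pivot element is row 2, column s2: 1/5.
Normalize row 2: new (row 2, s1) = 0/(1/5) = 0.
row 3 ← row 3 − (-2/5)·(new row 2): 0 − (-2/5)·0 = 0.

0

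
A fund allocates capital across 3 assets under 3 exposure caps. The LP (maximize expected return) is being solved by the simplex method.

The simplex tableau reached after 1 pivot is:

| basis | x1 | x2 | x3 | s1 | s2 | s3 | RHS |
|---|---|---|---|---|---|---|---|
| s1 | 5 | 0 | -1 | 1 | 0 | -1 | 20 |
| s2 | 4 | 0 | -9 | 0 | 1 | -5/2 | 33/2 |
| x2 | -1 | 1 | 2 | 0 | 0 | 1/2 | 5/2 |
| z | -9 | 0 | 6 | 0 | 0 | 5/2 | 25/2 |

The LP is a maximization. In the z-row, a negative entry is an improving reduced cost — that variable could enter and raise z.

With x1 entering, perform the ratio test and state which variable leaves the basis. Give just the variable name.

Ratios: row 1 (s1): 20/5 = 4; row 2 (s2): (33/2)/4 = 33/8; row 3 (x2): entry -1 ≤ 0, skip.
Minimum ratio 4 is in the s1 row, so s1 leaves.

s1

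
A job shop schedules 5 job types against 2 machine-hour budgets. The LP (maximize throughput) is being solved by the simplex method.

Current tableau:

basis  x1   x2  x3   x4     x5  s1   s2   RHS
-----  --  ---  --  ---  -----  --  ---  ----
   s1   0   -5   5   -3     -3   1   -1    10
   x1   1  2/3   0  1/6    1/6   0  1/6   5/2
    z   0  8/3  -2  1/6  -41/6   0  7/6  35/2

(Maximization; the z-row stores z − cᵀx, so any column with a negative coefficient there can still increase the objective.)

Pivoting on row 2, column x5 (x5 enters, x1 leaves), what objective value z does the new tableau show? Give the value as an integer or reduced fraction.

120

Minimum ratio for x5: (5/2)/(1/6) = 15.
z changes by −(z-row coeff of x5)·ratio = −(-41/6)·15 = 205/2.
New z = 35/2 + (205/2) = 120.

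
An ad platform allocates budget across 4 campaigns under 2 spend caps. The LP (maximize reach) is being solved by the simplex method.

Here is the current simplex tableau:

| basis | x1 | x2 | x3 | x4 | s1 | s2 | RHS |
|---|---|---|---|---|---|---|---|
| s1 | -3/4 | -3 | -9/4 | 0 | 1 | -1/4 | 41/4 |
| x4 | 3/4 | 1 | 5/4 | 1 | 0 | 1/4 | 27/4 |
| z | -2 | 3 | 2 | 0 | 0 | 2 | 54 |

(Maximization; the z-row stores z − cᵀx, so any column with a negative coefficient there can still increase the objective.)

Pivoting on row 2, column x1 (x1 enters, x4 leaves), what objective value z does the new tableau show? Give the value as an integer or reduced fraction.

Minimum ratio for x1: (27/4)/(3/4) = 9.
z changes by −(z-row coeff of x1)·ratio = −(-2)·9 = 18.
New z = 54 + 18 = 72.

72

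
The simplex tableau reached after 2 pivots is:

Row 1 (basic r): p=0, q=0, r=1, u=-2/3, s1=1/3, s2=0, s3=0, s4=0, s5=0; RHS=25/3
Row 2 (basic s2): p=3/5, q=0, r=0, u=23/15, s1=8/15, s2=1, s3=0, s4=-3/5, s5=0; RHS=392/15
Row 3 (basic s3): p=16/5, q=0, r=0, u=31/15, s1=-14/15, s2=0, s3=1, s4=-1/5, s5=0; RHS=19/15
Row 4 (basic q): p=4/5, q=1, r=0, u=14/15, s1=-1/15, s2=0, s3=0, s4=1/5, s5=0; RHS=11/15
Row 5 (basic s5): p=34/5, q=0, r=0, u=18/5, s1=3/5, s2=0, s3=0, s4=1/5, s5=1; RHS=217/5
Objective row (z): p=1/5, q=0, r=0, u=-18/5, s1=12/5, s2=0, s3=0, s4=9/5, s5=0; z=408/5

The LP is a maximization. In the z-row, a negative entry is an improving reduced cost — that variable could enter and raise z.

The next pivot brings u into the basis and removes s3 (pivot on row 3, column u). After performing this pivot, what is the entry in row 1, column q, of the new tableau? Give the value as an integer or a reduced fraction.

0

Pivot element is row 3, column u: 31/15.
Normalize row 3: new (row 3, q) = 0/(31/15) = 0.
row 1 ← row 1 − (-2/3)·(new row 3): 0 − (-2/3)·0 = 0.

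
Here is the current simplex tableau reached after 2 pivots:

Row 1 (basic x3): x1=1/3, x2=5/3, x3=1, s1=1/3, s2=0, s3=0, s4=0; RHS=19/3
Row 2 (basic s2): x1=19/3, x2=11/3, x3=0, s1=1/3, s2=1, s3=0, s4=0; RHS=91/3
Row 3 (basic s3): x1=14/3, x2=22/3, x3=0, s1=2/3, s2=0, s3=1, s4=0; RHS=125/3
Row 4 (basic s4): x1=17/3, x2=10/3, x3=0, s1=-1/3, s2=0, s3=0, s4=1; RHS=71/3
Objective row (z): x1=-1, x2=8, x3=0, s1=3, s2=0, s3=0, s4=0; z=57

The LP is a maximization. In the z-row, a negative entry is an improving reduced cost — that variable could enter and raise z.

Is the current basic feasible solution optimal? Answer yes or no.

no

Column x1 has objective-row coefficient -1, which is negative; an improving pivot exists, so not yet optimal.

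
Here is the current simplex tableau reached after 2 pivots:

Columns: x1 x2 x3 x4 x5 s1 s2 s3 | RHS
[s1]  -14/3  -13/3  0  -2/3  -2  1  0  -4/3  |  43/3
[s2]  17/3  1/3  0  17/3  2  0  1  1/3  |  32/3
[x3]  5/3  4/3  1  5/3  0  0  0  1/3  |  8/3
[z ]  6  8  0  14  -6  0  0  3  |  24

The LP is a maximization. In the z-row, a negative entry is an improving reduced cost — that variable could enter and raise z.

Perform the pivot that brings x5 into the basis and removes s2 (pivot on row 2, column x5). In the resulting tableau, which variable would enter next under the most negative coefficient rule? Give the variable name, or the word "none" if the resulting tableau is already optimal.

none

Pivot element 2. New z-row = old z-row − (-6)·(row 2/2).
Updated z-row coefficients: x1: 23, x2: 9, x3: 0, x4: 31, x5: 0, s1: 0, s2: 3, s3: 4.
No coefficient is strictly negative; the tableau after this pivot is optimal.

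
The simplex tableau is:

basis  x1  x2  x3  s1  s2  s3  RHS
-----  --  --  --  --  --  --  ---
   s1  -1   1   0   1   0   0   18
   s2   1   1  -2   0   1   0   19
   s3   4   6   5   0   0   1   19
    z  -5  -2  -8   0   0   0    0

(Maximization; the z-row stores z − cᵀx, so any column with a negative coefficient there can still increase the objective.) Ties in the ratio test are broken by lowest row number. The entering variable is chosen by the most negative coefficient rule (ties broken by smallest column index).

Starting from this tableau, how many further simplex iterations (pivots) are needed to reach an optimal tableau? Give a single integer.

pivot: x3 in, s3 out → z = 152/5
No improving column remains; optimal.

1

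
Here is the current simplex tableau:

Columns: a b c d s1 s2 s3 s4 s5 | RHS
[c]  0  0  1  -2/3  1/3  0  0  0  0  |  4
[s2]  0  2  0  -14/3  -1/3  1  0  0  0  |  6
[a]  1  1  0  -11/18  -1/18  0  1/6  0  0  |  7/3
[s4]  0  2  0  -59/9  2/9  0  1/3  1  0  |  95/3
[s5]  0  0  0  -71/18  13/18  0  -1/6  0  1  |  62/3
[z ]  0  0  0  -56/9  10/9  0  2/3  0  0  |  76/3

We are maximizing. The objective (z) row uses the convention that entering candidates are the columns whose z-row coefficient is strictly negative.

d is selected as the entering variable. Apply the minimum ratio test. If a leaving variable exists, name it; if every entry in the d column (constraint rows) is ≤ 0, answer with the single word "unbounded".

d-column entries: row 1: -2/3, row 2: -14/3, row 3: -11/18, row 4: -59/9, row 5: -71/18. All ≤ 0, so d can increase without bound; the LP is unbounded in this direction.

unbounded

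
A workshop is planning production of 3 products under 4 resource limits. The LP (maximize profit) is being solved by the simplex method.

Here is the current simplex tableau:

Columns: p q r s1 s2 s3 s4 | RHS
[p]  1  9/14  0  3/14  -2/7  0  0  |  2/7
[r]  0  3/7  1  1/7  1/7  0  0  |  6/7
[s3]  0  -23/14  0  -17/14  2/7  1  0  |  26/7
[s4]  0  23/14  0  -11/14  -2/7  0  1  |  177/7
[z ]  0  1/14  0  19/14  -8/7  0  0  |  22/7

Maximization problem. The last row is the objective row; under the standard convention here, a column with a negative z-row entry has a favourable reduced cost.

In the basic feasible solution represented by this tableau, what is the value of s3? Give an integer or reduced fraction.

s3 is basic (row 3); its value is the RHS of that row: 26/7.

26/7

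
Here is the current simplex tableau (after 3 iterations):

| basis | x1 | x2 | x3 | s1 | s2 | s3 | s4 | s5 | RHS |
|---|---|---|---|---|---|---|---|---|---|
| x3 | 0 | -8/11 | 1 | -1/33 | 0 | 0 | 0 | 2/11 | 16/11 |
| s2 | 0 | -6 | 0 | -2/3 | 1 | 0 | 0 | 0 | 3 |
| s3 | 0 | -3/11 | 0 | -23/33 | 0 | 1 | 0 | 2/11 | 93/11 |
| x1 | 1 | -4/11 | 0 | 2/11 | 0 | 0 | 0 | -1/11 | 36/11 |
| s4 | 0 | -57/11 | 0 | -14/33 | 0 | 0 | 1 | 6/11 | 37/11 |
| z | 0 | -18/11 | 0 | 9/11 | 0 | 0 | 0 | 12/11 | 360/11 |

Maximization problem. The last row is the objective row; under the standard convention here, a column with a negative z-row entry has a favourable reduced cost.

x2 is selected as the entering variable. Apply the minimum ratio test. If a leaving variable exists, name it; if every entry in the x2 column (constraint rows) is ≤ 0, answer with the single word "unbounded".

unbounded

x2-column entries: row 1: -8/11, row 2: -6, row 3: -3/11, row 4: -4/11, row 5: -57/11. All ≤ 0, so x2 can increase without bound; the LP is unbounded in this direction.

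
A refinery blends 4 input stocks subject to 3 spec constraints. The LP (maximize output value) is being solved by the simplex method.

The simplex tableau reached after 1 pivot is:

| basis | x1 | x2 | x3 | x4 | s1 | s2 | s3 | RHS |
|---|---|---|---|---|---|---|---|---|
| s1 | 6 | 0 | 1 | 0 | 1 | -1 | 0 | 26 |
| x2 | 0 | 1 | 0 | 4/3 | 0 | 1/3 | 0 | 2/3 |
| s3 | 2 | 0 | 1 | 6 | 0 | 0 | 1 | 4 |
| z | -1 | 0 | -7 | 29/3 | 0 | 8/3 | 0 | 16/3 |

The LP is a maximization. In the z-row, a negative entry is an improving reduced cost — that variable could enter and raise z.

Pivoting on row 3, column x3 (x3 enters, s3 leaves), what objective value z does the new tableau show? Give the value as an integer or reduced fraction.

Minimum ratio for x3: 4/1 = 4.
z changes by −(z-row coeff of x3)·ratio = −(-7)·4 = 28.
New z = 16/3 + 28 = 100/3.

100/3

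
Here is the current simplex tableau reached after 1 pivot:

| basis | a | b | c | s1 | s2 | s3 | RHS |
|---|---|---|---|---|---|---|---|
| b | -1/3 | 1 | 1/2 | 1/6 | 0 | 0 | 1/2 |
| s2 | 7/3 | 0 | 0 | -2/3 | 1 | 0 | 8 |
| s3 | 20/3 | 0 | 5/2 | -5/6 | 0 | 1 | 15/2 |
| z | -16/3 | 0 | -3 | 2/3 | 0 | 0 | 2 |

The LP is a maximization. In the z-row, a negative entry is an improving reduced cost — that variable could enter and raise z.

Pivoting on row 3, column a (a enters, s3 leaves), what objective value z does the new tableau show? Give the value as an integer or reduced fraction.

Minimum ratio for a: (15/2)/(20/3) = 9/8.
z changes by −(z-row coeff of a)·ratio = −(-16/3)·(9/8) = 6.
New z = 2 + 6 = 8.

8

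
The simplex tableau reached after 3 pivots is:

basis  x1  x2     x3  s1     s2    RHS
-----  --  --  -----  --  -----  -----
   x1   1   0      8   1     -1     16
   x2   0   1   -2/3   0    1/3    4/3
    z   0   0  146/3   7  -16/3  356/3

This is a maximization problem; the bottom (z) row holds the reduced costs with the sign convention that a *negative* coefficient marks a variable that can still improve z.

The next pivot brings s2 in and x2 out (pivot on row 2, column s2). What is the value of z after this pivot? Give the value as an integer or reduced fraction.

Minimum ratio for s2: (4/3)/(1/3) = 4.
z changes by −(z-row coeff of s2)·ratio = −(-16/3)·4 = 64/3.
New z = 356/3 + (64/3) = 140.

140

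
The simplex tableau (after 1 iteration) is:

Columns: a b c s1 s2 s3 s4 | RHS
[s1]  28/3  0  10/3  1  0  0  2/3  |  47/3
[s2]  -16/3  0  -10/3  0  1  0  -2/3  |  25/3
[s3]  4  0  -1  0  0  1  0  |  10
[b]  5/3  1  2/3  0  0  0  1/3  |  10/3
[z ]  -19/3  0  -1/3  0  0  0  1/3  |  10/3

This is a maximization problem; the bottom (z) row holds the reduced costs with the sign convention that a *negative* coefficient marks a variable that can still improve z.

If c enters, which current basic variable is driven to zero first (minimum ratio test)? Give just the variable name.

Ratios: row 1 (s1): (47/3)/(10/3) = 47/10; row 2 (s2): entry -10/3 ≤ 0, skip; row 3 (s3): entry -1 ≤ 0, skip; row 4 (b): (10/3)/(2/3) = 5.
Minimum ratio 47/10 is in the s1 row, so s1 leaves.

s1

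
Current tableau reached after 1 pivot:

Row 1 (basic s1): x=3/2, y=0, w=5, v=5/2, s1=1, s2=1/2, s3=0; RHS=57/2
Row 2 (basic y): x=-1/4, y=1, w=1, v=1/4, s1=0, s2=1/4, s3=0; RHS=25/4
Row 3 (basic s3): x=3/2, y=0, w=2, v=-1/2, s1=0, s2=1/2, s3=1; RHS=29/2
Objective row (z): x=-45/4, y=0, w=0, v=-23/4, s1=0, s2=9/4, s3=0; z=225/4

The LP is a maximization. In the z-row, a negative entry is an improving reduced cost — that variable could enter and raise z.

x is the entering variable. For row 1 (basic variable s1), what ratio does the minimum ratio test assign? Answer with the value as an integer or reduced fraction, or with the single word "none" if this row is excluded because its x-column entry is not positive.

Ratio = RHS / (x entry) = (57/2) / (3/2) = 19.

19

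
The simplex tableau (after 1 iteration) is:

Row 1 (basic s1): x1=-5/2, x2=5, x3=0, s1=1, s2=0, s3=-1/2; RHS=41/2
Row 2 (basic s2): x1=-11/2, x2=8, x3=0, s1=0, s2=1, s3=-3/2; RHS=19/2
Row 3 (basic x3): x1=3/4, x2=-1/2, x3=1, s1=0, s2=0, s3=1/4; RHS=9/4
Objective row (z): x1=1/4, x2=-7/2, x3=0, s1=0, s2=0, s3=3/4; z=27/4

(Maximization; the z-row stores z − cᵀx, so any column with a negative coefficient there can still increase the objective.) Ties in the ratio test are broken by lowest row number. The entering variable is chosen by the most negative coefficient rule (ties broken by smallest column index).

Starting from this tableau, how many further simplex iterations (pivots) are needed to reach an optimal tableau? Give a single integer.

pivot: x2 in, s2 out → z = 349/32
pivot: x1 in, x3 out → z = 26
No improving column remains; optimal.

2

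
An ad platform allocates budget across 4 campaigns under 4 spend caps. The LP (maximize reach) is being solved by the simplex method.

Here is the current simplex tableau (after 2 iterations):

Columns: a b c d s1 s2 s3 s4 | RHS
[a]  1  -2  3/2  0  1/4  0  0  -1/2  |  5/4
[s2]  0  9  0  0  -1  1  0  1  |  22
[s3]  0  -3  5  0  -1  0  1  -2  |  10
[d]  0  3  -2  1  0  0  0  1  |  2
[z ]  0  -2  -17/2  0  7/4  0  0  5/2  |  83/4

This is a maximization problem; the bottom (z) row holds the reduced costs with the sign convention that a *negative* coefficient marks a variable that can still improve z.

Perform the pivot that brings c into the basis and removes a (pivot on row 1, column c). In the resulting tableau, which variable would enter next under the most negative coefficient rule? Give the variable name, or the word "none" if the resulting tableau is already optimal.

Pivot element 3/2. New z-row = old z-row − (-17/2)·(row 1/(3/2)).
Updated z-row coefficients: a: 17/3, b: -40/3, c: 0, d: 0, s1: 19/6, s2: 0, s3: 0, s4: -1/3.
The most negative is -40/3 in column b, so b would enter next.

b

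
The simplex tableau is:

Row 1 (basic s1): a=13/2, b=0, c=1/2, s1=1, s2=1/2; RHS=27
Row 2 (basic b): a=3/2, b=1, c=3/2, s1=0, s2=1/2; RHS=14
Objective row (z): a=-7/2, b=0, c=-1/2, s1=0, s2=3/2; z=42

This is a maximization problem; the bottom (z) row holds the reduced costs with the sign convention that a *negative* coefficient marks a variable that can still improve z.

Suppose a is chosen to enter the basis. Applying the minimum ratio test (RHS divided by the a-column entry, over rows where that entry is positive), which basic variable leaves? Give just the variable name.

Ratios: row 1 (s1): 27/(13/2) = 54/13; row 2 (b): 14/(3/2) = 28/3.
Minimum ratio 54/13 is in the s1 row, so s1 leaves.

s1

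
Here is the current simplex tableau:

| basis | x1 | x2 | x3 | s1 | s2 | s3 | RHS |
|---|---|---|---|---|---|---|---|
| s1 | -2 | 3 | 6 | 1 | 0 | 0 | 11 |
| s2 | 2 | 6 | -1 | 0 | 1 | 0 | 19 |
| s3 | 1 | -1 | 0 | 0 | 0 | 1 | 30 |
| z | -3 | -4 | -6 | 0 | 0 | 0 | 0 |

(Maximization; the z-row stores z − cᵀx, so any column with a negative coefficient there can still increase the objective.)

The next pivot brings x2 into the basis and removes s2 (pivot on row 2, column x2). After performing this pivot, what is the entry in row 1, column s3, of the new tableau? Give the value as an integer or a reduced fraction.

0

Pivot element is row 2, column x2: 6.
Normalize row 2: new (row 2, s3) = 0/6 = 0.
row 1 ← row 1 − 3·(new row 2): 0 − 3·0 = 0.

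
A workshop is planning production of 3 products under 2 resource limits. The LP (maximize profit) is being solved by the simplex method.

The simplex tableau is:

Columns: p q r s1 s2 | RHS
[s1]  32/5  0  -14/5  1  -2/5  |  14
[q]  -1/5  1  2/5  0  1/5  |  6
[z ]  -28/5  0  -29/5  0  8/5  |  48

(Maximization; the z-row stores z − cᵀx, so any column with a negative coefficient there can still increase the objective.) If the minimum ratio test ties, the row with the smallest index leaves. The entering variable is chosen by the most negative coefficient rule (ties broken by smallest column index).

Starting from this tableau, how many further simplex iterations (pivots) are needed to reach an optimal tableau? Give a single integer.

pivot: r in, q out → z = 135
pivot: p in, s1 out → z = 1151/5
No improving column remains; optimal.

2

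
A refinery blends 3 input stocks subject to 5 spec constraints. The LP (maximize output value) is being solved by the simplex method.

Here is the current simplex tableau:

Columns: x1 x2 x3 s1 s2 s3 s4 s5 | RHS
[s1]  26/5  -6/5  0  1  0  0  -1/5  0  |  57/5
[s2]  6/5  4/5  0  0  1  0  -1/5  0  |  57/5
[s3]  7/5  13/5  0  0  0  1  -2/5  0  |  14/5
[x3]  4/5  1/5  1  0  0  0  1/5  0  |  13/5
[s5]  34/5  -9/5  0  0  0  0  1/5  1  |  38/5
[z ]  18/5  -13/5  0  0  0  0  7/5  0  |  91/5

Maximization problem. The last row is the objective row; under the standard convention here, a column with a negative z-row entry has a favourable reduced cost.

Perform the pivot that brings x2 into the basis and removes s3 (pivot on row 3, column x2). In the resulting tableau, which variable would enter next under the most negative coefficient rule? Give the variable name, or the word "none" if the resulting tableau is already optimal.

Pivot element 13/5. New z-row = old z-row − (-13/5)·(row 3/(13/5)).
Updated z-row coefficients: x1: 5, x2: 0, x3: 0, s1: 0, s2: 0, s3: 1, s4: 1, s5: 0.
No coefficient is strictly negative; the tableau after this pivot is optimal.

none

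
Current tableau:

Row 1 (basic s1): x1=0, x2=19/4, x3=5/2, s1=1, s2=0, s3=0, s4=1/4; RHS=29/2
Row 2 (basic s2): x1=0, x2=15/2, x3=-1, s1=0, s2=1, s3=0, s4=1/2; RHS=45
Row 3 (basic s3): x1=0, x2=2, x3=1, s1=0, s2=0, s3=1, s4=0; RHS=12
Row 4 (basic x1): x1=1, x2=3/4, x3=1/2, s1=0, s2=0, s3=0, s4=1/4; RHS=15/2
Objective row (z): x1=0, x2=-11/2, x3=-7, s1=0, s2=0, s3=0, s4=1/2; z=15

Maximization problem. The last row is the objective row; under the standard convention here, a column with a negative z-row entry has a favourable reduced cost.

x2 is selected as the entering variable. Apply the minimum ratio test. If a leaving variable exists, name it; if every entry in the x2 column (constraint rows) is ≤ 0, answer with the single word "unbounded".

s1

Ratios: row 1 (s1): (29/2)/(19/4) = 58/19; row 2 (s2): 45/(15/2) = 6; row 3 (s3): 12/2 = 6; row 4 (x1): (15/2)/(3/4) = 10.
Minimum ratio is in the s1 row, so s1 leaves.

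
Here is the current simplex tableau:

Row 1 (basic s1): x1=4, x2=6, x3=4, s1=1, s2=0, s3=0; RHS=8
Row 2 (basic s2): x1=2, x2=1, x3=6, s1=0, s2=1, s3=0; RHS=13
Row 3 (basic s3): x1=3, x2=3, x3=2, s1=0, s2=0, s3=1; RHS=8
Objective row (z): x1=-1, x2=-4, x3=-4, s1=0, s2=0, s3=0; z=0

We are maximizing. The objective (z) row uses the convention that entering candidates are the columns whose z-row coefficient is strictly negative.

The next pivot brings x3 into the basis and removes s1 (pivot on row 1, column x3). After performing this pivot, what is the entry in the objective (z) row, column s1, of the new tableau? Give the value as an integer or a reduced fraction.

Pivot element is row 1, column x3: 4.
Normalize row 1: new (row 1, s1) = 1/4 = 1/4.
z-row ← z-row − (-4)·(new row 1): 0 − (-4)·(1/4) = 1.

1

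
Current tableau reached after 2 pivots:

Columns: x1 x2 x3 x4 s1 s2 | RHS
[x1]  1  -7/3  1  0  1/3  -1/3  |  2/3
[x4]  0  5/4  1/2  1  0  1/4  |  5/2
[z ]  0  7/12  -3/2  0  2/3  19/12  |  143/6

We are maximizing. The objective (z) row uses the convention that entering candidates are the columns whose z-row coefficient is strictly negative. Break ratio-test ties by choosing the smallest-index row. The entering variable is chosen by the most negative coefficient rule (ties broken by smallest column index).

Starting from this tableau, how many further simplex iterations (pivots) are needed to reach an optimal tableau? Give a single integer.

2

pivot: x3 in, x1 out → z = 149/6
pivot: x2 in, x4 out → z = 796/29
No improving column remains; optimal.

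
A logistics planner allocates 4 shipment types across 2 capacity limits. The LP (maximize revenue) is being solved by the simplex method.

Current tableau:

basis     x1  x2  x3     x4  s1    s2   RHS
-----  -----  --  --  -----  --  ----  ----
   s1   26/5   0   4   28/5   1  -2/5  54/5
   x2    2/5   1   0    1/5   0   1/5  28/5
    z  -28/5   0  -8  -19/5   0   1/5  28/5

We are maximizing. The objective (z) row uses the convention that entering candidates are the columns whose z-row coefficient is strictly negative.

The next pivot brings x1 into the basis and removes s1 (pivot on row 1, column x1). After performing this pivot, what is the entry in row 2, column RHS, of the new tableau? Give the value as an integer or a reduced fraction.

62/13

Pivot element is row 1, column x1: 26/5.
Normalize row 1: new (row 1, RHS) = (54/5)/(26/5) = 27/13.
row 2 ← row 2 − (2/5)·(new row 1): 28/5 − (2/5)·(27/13) = 62/13.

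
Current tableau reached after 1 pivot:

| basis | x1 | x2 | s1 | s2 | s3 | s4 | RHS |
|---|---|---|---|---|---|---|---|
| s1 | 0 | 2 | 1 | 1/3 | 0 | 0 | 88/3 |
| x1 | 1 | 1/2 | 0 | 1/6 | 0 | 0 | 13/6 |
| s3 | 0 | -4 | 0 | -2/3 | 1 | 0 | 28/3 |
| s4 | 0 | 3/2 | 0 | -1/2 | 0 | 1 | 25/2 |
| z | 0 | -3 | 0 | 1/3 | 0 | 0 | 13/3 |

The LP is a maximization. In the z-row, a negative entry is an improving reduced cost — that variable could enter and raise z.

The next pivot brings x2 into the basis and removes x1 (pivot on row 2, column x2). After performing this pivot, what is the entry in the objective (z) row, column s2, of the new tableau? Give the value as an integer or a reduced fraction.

Pivot element is row 2, column x2: 1/2.
Normalize row 2: new (row 2, s2) = (1/6)/(1/2) = 1/3.
z-row ← z-row − (-3)·(new row 2): 1/3 − (-3)·(1/3) = 4/3.

4/3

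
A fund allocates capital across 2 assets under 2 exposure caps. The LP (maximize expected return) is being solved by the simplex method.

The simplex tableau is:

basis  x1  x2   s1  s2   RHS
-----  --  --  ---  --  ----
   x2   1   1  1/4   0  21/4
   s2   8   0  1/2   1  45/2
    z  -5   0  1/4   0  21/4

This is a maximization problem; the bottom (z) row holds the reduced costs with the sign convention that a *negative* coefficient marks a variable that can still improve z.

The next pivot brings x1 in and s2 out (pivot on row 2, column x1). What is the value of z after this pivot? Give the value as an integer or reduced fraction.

309/16

Minimum ratio for x1: (45/2)/8 = 45/16.
z changes by −(z-row coeff of x1)·ratio = −(-5)·(45/16) = 225/16.
New z = 21/4 + (225/16) = 309/16.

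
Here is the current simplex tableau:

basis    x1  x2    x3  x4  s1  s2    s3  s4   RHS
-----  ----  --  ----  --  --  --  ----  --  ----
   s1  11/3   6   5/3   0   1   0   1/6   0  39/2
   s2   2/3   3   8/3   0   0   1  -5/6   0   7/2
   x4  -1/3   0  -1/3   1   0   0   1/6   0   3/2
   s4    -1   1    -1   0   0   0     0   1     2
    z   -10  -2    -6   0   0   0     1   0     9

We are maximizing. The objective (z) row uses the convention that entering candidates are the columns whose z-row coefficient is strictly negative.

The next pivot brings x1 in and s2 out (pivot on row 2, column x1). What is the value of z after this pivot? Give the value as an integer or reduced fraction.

123/2

Minimum ratio for x1: (7/2)/(2/3) = 21/4.
z changes by −(z-row coeff of x1)·ratio = −(-10)·(21/4) = 105/2.
New z = 9 + (105/2) = 123/2.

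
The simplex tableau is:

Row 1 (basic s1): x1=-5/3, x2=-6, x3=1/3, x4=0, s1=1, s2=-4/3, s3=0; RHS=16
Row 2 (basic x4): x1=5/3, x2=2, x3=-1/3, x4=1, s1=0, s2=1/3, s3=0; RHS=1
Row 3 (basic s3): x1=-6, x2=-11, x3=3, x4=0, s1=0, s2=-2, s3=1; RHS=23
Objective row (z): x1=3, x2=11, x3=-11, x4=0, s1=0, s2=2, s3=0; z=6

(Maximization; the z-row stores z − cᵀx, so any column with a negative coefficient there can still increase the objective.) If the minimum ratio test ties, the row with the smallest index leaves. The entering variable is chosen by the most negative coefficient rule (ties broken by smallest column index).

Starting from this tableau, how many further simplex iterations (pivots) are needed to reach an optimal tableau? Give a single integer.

3

pivot: x3 in, s3 out → z = 271/3
pivot: x2 in, x4 out → z = 1571/7
pivot: s2 in, x2 out → z = 261
No improving column remains; optimal.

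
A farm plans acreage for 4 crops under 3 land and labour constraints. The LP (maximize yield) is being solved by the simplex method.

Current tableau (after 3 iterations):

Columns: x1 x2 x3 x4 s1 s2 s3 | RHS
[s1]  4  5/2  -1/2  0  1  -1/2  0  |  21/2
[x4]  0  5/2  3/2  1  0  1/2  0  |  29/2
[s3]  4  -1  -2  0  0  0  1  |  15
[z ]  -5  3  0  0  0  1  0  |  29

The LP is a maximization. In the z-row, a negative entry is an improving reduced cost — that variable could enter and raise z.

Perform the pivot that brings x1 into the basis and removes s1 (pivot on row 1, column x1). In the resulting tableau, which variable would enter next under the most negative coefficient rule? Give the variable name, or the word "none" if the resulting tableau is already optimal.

x3

Pivot element 4. New z-row = old z-row − (-5)·(row 1/4).
Updated z-row coefficients: x1: 0, x2: 49/8, x3: -5/8, x4: 0, s1: 5/4, s2: 3/8, s3: 0.
The most negative is -5/8 in column x3, so x3 would enter next.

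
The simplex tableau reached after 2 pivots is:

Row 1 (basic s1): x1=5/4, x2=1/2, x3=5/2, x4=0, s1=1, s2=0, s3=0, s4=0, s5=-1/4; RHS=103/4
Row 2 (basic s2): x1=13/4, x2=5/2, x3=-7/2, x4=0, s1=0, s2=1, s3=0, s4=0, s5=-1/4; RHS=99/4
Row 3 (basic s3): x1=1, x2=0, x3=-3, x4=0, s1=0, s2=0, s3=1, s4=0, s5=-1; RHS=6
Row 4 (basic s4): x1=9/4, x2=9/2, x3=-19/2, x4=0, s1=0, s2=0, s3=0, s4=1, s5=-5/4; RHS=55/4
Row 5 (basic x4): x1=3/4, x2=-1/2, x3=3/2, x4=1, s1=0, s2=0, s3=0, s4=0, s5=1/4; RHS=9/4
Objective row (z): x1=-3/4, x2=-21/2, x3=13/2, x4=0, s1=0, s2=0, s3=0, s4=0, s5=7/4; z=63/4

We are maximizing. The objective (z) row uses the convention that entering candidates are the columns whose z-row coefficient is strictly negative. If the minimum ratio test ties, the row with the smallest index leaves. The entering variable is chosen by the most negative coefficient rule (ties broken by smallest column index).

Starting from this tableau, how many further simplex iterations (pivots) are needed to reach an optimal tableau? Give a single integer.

3

pivot: x2 in, s4 out → z = 287/6
pivot: x3 in, s1 out → z = 2473/16
pivot: s5 in, x4 out → z = 329/2
No improving column remains; optimal.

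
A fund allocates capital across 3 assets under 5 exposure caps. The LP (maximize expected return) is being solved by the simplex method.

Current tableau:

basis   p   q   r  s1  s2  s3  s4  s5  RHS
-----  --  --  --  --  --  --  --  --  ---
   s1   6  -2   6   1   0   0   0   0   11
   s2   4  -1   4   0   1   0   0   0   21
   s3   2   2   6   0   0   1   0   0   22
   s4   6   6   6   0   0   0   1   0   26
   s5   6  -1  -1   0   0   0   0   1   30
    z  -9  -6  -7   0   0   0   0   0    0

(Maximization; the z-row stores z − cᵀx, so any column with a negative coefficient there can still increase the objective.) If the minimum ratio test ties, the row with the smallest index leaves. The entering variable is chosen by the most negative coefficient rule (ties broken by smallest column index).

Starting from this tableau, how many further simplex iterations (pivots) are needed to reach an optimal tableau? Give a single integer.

2

pivot: p in, s1 out → z = 33/2
pivot: q in, s4 out → z = 267/8
No improving column remains; optimal.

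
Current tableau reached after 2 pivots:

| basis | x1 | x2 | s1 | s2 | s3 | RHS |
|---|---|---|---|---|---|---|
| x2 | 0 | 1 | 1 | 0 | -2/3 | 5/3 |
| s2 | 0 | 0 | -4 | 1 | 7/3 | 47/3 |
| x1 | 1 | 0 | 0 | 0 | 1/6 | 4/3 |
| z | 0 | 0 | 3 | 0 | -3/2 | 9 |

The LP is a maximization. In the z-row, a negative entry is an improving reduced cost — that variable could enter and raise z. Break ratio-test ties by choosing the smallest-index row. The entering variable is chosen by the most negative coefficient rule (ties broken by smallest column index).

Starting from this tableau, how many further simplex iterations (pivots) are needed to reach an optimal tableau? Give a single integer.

pivot: s3 in, s2 out → z = 267/14
No improving column remains; optimal.

1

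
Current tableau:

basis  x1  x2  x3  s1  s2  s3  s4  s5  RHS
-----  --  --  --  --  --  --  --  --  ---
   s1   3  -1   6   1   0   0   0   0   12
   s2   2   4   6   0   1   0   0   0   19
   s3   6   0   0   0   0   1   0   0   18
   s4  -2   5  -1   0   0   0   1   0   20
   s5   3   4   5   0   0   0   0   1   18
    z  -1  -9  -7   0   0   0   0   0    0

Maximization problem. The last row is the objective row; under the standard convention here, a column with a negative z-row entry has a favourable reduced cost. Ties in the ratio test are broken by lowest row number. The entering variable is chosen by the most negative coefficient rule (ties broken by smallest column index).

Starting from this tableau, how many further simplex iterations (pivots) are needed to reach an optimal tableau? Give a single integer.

pivot: x2 in, s4 out → z = 36
pivot: x3 in, s5 out → z = 1132/29
No improving column remains; optimal.

2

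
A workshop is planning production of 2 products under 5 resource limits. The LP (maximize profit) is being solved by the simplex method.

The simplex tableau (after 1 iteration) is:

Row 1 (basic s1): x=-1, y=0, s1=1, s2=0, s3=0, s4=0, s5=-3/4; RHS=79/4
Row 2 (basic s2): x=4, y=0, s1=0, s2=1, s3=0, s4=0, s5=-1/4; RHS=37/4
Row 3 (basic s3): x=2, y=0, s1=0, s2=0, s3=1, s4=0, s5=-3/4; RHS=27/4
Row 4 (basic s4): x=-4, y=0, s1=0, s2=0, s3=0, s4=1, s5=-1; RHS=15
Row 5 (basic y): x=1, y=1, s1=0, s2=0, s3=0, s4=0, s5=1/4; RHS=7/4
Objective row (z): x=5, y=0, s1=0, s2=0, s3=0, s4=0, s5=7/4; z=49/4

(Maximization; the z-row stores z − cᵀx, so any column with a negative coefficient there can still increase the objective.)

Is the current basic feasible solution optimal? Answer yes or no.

No objective-row coefficient is strictly negative, so no entering variable exists; the tableau is optimal.

yes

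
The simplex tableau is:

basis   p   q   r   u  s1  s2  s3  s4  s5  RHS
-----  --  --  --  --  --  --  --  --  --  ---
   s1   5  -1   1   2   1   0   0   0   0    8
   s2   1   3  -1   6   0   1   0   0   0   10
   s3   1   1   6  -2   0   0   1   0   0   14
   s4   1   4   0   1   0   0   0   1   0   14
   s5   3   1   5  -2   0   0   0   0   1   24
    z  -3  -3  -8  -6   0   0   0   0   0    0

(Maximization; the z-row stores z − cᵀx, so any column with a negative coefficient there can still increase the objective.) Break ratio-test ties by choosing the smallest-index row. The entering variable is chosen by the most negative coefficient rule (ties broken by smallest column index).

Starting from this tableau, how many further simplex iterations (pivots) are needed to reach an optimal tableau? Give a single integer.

pivot: r in, s3 out → z = 56/3
pivot: u in, s2 out → z = 638/17
No improving column remains; optimal.

2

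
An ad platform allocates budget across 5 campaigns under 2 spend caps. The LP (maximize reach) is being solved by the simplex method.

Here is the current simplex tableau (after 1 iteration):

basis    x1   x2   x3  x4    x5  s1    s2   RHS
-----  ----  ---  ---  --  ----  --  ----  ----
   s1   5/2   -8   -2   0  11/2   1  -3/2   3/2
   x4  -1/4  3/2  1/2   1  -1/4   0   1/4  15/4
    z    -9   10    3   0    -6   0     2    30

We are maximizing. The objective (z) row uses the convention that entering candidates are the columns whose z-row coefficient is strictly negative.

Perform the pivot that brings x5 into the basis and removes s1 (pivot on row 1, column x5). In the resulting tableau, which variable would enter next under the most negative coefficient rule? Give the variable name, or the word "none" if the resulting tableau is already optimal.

Pivot element 11/2. New z-row = old z-row − (-6)·(row 1/(11/2)).
Updated z-row coefficients: x1: -69/11, x2: 14/11, x3: 9/11, x4: 0, x5: 0, s1: 12/11, s2: 4/11.
The most negative is -69/11 in column x1, so x1 would enter next.

x1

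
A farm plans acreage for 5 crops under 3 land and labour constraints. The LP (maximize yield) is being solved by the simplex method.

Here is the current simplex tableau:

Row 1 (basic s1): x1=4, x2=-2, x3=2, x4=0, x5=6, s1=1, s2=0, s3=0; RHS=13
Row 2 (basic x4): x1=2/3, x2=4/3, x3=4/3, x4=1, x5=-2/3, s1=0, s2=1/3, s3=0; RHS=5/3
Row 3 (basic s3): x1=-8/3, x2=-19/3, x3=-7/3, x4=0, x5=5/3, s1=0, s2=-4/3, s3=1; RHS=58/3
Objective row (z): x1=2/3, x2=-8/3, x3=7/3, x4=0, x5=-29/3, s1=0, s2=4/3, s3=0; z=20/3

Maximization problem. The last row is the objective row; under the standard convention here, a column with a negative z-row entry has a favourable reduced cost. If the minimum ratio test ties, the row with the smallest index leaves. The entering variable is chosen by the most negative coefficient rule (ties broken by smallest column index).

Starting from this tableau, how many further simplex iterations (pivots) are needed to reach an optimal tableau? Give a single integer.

2

pivot: x5 in, s1 out → z = 497/18
pivot: x2 in, x4 out → z = 441/10
No improving column remains; optimal.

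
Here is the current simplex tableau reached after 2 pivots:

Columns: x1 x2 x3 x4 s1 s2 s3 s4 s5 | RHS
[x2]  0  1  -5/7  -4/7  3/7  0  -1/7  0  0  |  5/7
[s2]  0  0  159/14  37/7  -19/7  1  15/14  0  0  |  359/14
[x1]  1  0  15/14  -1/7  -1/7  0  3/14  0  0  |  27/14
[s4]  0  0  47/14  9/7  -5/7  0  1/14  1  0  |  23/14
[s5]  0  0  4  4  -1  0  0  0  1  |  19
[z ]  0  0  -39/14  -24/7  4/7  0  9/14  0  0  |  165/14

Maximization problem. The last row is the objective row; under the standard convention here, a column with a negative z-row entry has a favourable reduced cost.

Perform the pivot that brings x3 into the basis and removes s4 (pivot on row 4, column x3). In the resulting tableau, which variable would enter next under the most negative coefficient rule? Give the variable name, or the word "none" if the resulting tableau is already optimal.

Pivot element 47/14. New z-row = old z-row − (-39/14)·(row 4/(47/14)).
Updated z-row coefficients: x1: 0, x2: 0, x3: 0, x4: -111/47, s1: -1/47, s2: 0, s3: 33/47, s4: 39/47, s5: 0.
The most negative is -111/47 in column x4, so x4 would enter next.

x4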